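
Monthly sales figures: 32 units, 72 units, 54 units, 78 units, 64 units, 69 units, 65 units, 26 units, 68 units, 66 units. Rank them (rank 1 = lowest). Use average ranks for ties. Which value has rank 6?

66

Sorted (ascending): 26, 32, 54, 64, 65, 66, 68, 69, 72, 78
No ties — each value takes its position as its rank.
Rank 6 → value 66.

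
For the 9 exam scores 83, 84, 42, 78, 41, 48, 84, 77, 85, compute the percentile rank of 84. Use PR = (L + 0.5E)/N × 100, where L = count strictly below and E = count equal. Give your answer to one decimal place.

77.8

N = 9.
Strictly below 84: 6. Equal to 84: 2.
PR = (6 + 0.5·2)/9 × 100 = 77.8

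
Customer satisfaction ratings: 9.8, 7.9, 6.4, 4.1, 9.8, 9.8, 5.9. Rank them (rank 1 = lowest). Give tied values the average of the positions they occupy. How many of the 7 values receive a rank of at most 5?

4

Sorted (ascending): 4.1, 5.9, 6.4, 7.9, 9.8, 9.8, 9.8
The 3 values of 9.8 occupy positions 5–7 → average rank 6.
Ranks ≤ 5: {1, 2, 3, 4} → 4 values.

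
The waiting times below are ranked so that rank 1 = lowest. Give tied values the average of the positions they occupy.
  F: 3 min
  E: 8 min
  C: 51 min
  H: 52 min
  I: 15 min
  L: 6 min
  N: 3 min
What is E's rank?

4

Sorted (ascending): 3, 3, 6, 8, 15, 51, 52
The 2 values of 3 occupy positions 1–2 → average rank (1+2)/2 = 1.5.
E has value 8 min → rank 4.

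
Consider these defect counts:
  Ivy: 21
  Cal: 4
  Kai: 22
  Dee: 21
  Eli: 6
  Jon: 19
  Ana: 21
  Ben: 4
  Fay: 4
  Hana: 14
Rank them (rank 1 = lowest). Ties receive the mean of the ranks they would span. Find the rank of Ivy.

Sorted (ascending): 4, 4, 4, 6, 14, 19, 21, 21, 21, 22
The 3 values of 4 occupy positions 1–3 → average rank 2.
The 3 values of 21 occupy positions 7–9 → average rank 8.
Ivy has value 21 → rank 8.

8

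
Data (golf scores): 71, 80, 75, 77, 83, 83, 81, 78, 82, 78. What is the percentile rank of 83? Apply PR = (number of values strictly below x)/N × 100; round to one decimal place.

80.0

N = 10.
Strictly below 83: 8. Equal to 83: 2.
PR = 8/10 × 100 = 80.0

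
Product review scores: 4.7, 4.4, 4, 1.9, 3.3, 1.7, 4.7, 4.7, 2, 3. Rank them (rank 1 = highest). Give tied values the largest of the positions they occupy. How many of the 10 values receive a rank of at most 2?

0

Sorted (descending): 4.7, 4.7, 4.7, 4.4, 4, 3.3, 3, 2, 1.9, 1.7
The 3 values of 4.7 occupy positions 1–3 → each gets rank 3.
Ranks ≤ 2: {} → 0 values.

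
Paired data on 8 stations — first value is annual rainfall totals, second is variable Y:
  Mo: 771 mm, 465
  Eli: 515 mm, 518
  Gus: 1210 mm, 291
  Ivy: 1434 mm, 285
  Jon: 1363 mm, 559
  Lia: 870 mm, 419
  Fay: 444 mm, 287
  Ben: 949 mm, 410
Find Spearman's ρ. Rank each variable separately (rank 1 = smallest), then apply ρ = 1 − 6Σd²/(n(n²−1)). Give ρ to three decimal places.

Ranks of variable 1: 3, 2, 6, 8, 7, 4, 1, 5
Ranks of variable 2: 6, 7, 3, 1, 8, 5, 2, 4
d = r₁ − r₂: -3, -5, 3, 7, -1, -1, -1, 1
d²: 9, 25, 9, 49, 1, 1, 1, 1; Σd² = 96
ρ = 1 − 6·96/(8·63) = 1 − 576/504 = -0.143

-0.143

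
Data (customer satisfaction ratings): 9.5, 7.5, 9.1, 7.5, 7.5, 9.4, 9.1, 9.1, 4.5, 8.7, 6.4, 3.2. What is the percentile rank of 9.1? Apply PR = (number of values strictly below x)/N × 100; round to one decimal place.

58.3

N = 12.
Strictly below 9.1: 7. Equal to 9.1: 3.
PR = 7/12 × 100 = 58.3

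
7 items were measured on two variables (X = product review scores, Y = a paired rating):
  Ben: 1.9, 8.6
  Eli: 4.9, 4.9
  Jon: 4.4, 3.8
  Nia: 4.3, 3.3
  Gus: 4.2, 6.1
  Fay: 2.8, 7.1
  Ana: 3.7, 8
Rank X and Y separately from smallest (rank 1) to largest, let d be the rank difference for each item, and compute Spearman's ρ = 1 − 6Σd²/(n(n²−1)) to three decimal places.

-0.821

Ranks of variable 1: 1, 7, 6, 5, 4, 2, 3
Ranks of variable 2: 7, 3, 2, 1, 4, 5, 6
d = r₁ − r₂: -6, 4, 4, 4, 0, -3, -3
d²: 36, 16, 16, 16, 0, 9, 9; Σd² = 102
ρ = 1 − 6·102/(7·48) = 1 − 612/336 = -0.821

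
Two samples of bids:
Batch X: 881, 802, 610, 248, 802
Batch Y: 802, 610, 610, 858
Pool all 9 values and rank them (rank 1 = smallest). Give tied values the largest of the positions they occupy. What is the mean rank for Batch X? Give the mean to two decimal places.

Sorted (ascending): 248, 610, 610, 610, 802, 802, 802, 858, 881
The 3 values of 610 occupy positions 2–4 → each gets rank 4.
The 3 values of 802 occupy positions 5–7 → each gets rank 7.
Batch X values → pooled ranks: 881→9, 802→7, 610→4, 248→1, 802→7
Mean rank = (9 + 7 + 4 + 1 + 7) / 5 = 5.60

5.60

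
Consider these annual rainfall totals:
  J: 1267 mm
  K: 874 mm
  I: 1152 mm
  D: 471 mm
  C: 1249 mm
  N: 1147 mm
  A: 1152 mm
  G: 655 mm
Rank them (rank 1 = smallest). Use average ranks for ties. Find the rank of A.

Sorted (ascending): 471, 655, 874, 1147, 1152, 1152, 1249, 1267
The 2 values of 1152 occupy positions 5–6 → average rank (5+6)/2 = 5.5.
A has value 1152 mm → rank 5.5.

5.5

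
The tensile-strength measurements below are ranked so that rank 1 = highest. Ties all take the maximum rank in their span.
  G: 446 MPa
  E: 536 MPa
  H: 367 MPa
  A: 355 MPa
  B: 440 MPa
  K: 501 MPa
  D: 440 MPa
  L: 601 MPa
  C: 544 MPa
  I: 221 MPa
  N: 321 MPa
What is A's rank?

Sorted (descending): 601, 544, 536, 501, 446, 440, 440, 367, 355, 321, 221
The 2 values of 440 occupy positions 6–7 → each gets rank 7.
A has value 355 MPa → rank 9.

9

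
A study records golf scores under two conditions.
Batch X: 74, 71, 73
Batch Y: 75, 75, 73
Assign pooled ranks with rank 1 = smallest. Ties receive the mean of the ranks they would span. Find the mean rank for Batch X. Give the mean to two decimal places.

2.50

Sorted (ascending): 71, 73, 73, 74, 75, 75
The 2 values of 73 occupy positions 2–3 → average rank (2+3)/2 = 2.5.
The 2 values of 75 occupy positions 5–6 → average rank (5+6)/2 = 5.5.
Batch X values → pooled ranks: 74→4, 71→1, 73→2.5
Mean rank = (4 + 1 + 2.5) / 3 = 2.50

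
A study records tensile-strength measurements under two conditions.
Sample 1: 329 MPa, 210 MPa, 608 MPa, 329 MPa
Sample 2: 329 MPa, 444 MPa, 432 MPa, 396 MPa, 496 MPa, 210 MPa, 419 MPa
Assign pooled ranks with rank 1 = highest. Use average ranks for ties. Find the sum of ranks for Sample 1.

Sorted (descending): 608, 496, 444, 432, 419, 396, 329, 329, 329, 210, 210
The 3 values of 329 occupy positions 7–9 → average rank 8.
The 2 values of 210 occupy positions 10–11 → average rank (10+11)/2 = 10.5.
Sample 1 values → pooled ranks: 329→8, 210→10.5, 608→1, 329→8
Rank sum = 8 + 10.5 + 1 + 8 = 27.5

27.5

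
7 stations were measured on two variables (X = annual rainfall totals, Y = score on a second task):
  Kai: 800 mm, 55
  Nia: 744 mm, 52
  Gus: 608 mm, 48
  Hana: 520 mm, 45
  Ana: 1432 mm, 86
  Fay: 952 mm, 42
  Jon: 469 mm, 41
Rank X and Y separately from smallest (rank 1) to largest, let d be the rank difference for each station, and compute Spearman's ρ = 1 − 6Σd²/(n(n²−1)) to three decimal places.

Ranks of variable 1: 5, 4, 3, 2, 7, 6, 1
Ranks of variable 2: 6, 5, 4, 3, 7, 2, 1
d = r₁ − r₂: -1, -1, -1, -1, 0, 4, 0
d²: 1, 1, 1, 1, 0, 16, 0; Σd² = 20
ρ = 1 − 6·20/(7·48) = 1 − 120/336 = 0.643

0.643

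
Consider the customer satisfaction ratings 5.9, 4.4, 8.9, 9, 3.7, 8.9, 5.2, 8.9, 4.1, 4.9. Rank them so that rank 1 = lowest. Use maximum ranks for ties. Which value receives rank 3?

Sorted (ascending): 3.7, 4.1, 4.4, 4.9, 5.2, 5.9, 8.9, 8.9, 8.9, 9
The 3 values of 8.9 occupy positions 7–9 → each gets rank 9.
Rank 3 → value 4.4.

4.4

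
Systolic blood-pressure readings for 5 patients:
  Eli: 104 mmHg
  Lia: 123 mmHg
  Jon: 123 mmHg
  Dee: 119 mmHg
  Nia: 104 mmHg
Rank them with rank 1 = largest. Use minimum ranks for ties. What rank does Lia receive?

Sorted (descending): 123, 123, 119, 104, 104
The 2 values of 123 occupy positions 1–2 → each gets rank 1.
The 2 values of 104 occupy positions 4–5 → each gets rank 4.
Lia has value 123 mmHg → rank 1.

1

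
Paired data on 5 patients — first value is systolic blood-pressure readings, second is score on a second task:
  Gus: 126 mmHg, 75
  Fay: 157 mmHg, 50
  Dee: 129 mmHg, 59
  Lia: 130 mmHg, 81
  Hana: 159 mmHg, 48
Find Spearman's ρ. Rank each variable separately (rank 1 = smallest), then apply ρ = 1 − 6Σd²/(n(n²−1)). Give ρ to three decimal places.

Ranks of variable 1: 1, 4, 2, 3, 5
Ranks of variable 2: 4, 2, 3, 5, 1
d = r₁ − r₂: -3, 2, -1, -2, 4
d²: 9, 4, 1, 4, 16; Σd² = 34
ρ = 1 − 6·34/(5·24) = 1 − 204/120 = -0.700

-0.700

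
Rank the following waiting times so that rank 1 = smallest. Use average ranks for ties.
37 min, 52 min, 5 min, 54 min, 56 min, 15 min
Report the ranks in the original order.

Sorted (ascending): 5, 15, 37, 52, 54, 56
No ties — each value takes its position as its rank.

3, 4, 1, 5, 6, 2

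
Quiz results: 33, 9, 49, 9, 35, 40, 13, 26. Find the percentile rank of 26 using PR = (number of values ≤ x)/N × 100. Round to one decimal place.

50.0

N = 8.
Strictly below 26: 3. Equal to 26: 1.
PR = 4/8 × 100 = 50.0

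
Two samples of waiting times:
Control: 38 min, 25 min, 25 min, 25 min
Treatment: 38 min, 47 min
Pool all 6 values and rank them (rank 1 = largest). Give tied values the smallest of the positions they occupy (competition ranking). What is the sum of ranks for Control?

Sorted (descending): 47, 38, 38, 25, 25, 25
The 2 values of 38 occupy positions 2–3 → each gets rank 2.
The 3 values of 25 occupy positions 4–6 → each gets rank 4.
Control values → pooled ranks: 38→2, 25→4, 25→4, 25→4
Rank sum = 2 + 4 + 4 + 4 = 14

14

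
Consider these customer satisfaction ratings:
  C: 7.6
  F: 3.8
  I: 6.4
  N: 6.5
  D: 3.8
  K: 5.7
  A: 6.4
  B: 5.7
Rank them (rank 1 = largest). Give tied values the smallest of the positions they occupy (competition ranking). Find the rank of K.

5

Sorted (descending): 7.6, 6.5, 6.4, 6.4, 5.7, 5.7, 3.8, 3.8
The 2 values of 6.4 occupy positions 3–4 → each gets rank 3.
The 2 values of 5.7 occupy positions 5–6 → each gets rank 5.
The 2 values of 3.8 occupy positions 7–8 → each gets rank 7.
K has value 5.7 → rank 5.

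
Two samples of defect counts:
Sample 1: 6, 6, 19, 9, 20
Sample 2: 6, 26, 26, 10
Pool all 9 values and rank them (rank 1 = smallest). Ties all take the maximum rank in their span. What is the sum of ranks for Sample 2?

Sorted (ascending): 6, 6, 6, 9, 10, 19, 20, 26, 26
The 3 values of 6 occupy positions 1–3 → each gets rank 3.
The 2 values of 26 occupy positions 8–9 → each gets rank 9.
Sample 2 values → pooled ranks: 6→3, 26→9, 26→9, 10→5
Rank sum = 3 + 9 + 9 + 5 = 26

26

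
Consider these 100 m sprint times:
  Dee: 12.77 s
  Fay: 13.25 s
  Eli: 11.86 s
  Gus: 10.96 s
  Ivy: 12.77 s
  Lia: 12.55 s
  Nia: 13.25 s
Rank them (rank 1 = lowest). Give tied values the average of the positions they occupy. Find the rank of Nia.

6.5

Sorted (ascending): 10.96, 11.86, 12.55, 12.77, 12.77, 13.25, 13.25
The 2 values of 12.77 occupy positions 4–5 → average rank (4+5)/2 = 4.5.
The 2 values of 13.25 occupy positions 6–7 → average rank (6+7)/2 = 6.5.
Nia has value 13.25 s → rank 6.5.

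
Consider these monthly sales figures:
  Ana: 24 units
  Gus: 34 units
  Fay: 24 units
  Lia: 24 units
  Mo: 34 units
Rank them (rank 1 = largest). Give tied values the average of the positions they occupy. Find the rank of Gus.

Sorted (descending): 34, 34, 24, 24, 24
The 2 values of 34 occupy positions 1–2 → average rank (1+2)/2 = 1.5.
The 3 values of 24 occupy positions 3–5 → average rank 4.
Gus has value 34 units → rank 1.5.

1.5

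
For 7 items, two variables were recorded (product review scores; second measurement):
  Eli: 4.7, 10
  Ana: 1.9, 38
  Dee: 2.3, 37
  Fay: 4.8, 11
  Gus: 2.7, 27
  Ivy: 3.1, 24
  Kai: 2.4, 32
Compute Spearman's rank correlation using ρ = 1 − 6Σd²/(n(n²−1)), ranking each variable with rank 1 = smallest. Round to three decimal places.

Ranks of variable 1: 6, 1, 2, 7, 4, 5, 3
Ranks of variable 2: 1, 7, 6, 2, 4, 3, 5
d = r₁ − r₂: 5, -6, -4, 5, 0, 2, -2
d²: 25, 36, 16, 25, 0, 4, 4; Σd² = 110
ρ = 1 − 6·110/(7·48) = 1 − 660/336 = -0.964

-0.964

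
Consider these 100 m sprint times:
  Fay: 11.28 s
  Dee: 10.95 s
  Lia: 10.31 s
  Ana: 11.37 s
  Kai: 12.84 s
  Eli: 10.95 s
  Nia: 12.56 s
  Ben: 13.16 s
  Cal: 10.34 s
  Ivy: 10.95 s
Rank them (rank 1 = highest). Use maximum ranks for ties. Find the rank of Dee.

8

Sorted (descending): 13.16, 12.84, 12.56, 11.37, 11.28, 10.95, 10.95, 10.95, 10.34, 10.31
The 3 values of 10.95 occupy positions 6–8 → each gets rank 8.
Dee has value 10.95 s → rank 8.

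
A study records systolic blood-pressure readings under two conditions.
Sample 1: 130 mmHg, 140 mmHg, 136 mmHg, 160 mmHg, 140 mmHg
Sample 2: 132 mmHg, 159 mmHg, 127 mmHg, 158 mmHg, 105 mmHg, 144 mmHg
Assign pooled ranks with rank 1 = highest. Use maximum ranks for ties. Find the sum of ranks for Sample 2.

Sorted (descending): 160, 159, 158, 144, 140, 140, 136, 132, 130, 127, 105
The 2 values of 140 occupy positions 5–6 → each gets rank 6.
Sample 2 values → pooled ranks: 132→8, 159→2, 127→10, 158→3, 105→11, 144→4
Rank sum = 8 + 2 + 10 + 3 + 11 + 4 = 38

38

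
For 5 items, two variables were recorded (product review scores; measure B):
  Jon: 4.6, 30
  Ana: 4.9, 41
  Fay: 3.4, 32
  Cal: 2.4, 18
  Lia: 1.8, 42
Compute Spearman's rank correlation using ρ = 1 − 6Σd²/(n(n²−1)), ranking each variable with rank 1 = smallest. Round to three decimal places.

Ranks of variable 1: 4, 5, 3, 2, 1
Ranks of variable 2: 2, 4, 3, 1, 5
d = r₁ − r₂: 2, 1, 0, 1, -4
d²: 4, 1, 0, 1, 16; Σd² = 22
ρ = 1 − 6·22/(5·24) = 1 − 132/120 = -0.100

-0.100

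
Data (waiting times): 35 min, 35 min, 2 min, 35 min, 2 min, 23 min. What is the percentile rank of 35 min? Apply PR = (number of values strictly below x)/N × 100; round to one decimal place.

N = 6.
Strictly below 35: 3. Equal to 35: 3.
PR = 3/6 × 100 = 50.0

50.0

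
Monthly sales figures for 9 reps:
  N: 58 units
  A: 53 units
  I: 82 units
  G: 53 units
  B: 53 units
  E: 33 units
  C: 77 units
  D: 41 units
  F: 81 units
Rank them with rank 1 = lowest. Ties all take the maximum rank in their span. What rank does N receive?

Sorted (ascending): 33, 41, 53, 53, 53, 58, 77, 81, 82
The 3 values of 53 occupy positions 3–5 → each gets rank 5.
N has value 58 units → rank 6.

6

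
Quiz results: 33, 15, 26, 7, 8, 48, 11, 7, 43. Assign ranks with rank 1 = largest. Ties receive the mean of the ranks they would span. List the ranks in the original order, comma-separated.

Sorted (descending): 48, 43, 33, 26, 15, 11, 8, 7, 7
The 2 values of 7 occupy positions 8–9 → average rank (8+9)/2 = 8.5.

3, 5, 4, 8.5, 7, 1, 6, 8.5, 2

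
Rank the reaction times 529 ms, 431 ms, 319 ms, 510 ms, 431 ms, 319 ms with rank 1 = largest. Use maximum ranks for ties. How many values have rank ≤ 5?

Sorted (descending): 529, 510, 431, 431, 319, 319
The 2 values of 431 occupy positions 3–4 → each gets rank 4.
The 2 values of 319 occupy positions 5–6 → each gets rank 6.
Ranks ≤ 5: {1, 2, 4, 4} → 4 values.

4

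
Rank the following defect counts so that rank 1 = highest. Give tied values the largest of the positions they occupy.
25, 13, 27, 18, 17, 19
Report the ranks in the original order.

Sorted (descending): 27, 25, 19, 18, 17, 13
No ties — each value takes its position as its rank.

2, 6, 1, 4, 5, 3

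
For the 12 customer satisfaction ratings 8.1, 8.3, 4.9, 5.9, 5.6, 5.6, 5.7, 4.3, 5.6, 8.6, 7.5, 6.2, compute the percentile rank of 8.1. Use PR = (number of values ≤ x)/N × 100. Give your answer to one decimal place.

83.3

N = 12.
Strictly below 8.1: 9. Equal to 8.1: 1.
PR = 10/12 × 100 = 83.3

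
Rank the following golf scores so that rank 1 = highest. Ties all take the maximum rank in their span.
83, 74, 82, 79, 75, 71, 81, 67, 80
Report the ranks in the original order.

Sorted (descending): 83, 82, 81, 80, 79, 75, 74, 71, 67
No ties — each value takes its position as its rank.

1, 7, 2, 5, 6, 8, 3, 9, 4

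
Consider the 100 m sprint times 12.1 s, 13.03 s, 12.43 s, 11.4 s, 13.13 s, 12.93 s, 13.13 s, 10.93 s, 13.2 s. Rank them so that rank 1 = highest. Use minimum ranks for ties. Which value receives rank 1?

Sorted (descending): 13.2, 13.13, 13.13, 13.03, 12.93, 12.43, 12.1, 11.4, 10.93
The 2 values of 13.13 occupy positions 2–3 → each gets rank 2.
Rank 1 → value 13.2.

13.2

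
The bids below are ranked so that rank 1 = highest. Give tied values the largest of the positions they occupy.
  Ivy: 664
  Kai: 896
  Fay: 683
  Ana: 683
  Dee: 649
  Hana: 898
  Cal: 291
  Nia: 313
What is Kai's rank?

Sorted (descending): 898, 896, 683, 683, 664, 649, 313, 291
The 2 values of 683 occupy positions 3–4 → each gets rank 4.
Kai has value 896 → rank 2.

2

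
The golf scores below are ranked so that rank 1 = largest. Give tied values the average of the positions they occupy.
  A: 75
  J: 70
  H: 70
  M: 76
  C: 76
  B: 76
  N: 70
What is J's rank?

Sorted (descending): 76, 76, 76, 75, 70, 70, 70
The 3 values of 76 occupy positions 1–3 → average rank 2.
The 3 values of 70 occupy positions 5–7 → average rank 6.
J has value 70 → rank 6.

6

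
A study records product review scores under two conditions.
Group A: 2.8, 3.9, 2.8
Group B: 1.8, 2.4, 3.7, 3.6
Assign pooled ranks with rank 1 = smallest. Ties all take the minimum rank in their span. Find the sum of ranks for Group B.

Sorted (ascending): 1.8, 2.4, 2.8, 2.8, 3.6, 3.7, 3.9
The 2 values of 2.8 occupy positions 3–4 → each gets rank 3.
Group B values → pooled ranks: 1.8→1, 2.4→2, 3.7→6, 3.6→5
Rank sum = 1 + 2 + 6 + 5 = 14

14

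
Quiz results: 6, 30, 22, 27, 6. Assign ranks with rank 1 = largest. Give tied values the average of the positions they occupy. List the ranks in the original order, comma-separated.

Sorted (descending): 30, 27, 22, 6, 6
The 2 values of 6 occupy positions 4–5 → average rank (4+5)/2 = 4.5.

4.5, 1, 3, 2, 4.5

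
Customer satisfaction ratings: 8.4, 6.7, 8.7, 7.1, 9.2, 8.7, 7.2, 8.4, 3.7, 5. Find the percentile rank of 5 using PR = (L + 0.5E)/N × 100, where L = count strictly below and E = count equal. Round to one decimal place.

15.0

N = 10.
Strictly below 5: 1. Equal to 5: 1.
PR = (1 + 0.5·1)/10 × 100 = 15.0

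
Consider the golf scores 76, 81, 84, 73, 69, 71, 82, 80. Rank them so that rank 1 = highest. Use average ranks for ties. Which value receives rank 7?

Sorted (descending): 84, 82, 81, 80, 76, 73, 71, 69
No ties — each value takes its position as its rank.
Rank 7 → value 71.

71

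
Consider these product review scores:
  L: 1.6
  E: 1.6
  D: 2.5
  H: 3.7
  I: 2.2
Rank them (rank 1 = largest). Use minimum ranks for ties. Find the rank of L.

4

Sorted (descending): 3.7, 2.5, 2.2, 1.6, 1.6
The 2 values of 1.6 occupy positions 4–5 → each gets rank 4.
L has value 1.6 → rank 4.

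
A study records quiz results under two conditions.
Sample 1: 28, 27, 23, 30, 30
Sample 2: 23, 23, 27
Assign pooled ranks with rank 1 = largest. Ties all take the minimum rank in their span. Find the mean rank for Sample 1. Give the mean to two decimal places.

3.00

Sorted (descending): 30, 30, 28, 27, 27, 23, 23, 23
The 2 values of 30 occupy positions 1–2 → each gets rank 1.
The 2 values of 27 occupy positions 4–5 → each gets rank 4.
The 3 values of 23 occupy positions 6–8 → each gets rank 6.
Sample 1 values → pooled ranks: 28→3, 27→4, 23→6, 30→1, 30→1
Mean rank = (3 + 4 + 6 + 1 + 1) / 5 = 3.00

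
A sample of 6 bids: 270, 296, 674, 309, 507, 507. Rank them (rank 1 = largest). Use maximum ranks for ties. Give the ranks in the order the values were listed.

6, 5, 1, 4, 3, 3

Sorted (descending): 674, 507, 507, 309, 296, 270
The 2 values of 507 occupy positions 2–3 → each gets rank 3.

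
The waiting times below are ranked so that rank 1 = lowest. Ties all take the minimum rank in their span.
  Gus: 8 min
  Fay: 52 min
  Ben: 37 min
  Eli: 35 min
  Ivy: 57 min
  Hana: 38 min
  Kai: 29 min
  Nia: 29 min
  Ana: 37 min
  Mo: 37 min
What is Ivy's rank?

10

Sorted (ascending): 8, 29, 29, 35, 37, 37, 37, 38, 52, 57
The 2 values of 29 occupy positions 2–3 → each gets rank 2.
The 3 values of 37 occupy positions 5–7 → each gets rank 5.
Ivy has value 57 min → rank 10.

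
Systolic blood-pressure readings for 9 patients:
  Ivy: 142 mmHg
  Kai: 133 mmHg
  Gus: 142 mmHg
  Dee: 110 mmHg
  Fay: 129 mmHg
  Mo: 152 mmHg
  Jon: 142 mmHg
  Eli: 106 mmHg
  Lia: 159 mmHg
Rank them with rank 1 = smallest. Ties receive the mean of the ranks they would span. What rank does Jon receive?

Sorted (ascending): 106, 110, 129, 133, 142, 142, 142, 152, 159
The 3 values of 142 occupy positions 5–7 → average rank 6.
Jon has value 142 mmHg → rank 6.

6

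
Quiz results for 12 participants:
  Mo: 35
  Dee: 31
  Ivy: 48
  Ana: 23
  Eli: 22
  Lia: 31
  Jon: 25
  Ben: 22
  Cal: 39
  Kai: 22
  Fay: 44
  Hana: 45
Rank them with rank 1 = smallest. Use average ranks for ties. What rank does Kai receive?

2

Sorted (ascending): 22, 22, 22, 23, 25, 31, 31, 35, 39, 44, 45, 48
The 3 values of 22 occupy positions 1–3 → average rank 2.
The 2 values of 31 occupy positions 6–7 → average rank (6+7)/2 = 6.5.
Kai has value 22 → rank 2.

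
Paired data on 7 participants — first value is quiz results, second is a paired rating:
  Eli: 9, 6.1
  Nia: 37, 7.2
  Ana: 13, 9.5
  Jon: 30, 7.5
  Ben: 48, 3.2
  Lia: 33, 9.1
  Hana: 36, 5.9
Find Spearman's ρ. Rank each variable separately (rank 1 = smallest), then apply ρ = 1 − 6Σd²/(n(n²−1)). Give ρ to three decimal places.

Ranks of variable 1: 1, 6, 2, 3, 7, 4, 5
Ranks of variable 2: 3, 4, 7, 5, 1, 6, 2
d = r₁ − r₂: -2, 2, -5, -2, 6, -2, 3
d²: 4, 4, 25, 4, 36, 4, 9; Σd² = 86
ρ = 1 − 6·86/(7·48) = 1 − 516/336 = -0.536

-0.536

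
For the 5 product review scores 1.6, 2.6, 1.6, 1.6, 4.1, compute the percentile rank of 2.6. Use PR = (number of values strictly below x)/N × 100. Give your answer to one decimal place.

N = 5.
Strictly below 2.6: 3. Equal to 2.6: 1.
PR = 3/5 × 100 = 60.0

60.0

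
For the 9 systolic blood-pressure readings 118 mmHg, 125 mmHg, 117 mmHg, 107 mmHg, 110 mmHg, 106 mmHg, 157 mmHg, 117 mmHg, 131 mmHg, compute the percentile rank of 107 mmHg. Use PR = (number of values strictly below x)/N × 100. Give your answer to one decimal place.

11.1

N = 9.
Strictly below 107: 1. Equal to 107: 1.
PR = 1/9 × 100 = 11.1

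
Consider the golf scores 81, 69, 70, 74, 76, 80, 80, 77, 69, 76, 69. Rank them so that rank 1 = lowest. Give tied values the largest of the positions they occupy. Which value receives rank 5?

Sorted (ascending): 69, 69, 69, 70, 74, 76, 76, 77, 80, 80, 81
The 3 values of 69 occupy positions 1–3 → each gets rank 3.
The 2 values of 76 occupy positions 6–7 → each gets rank 7.
The 2 values of 80 occupy positions 9–10 → each gets rank 10.
Rank 5 → value 74.

74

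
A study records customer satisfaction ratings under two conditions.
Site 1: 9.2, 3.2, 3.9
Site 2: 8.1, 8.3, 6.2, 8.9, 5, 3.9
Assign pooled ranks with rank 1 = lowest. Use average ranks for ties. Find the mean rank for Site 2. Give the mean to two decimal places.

5.42

Sorted (ascending): 3.2, 3.9, 3.9, 5, 6.2, 8.1, 8.3, 8.9, 9.2
The 2 values of 3.9 occupy positions 2–3 → average rank (2+3)/2 = 2.5.
Site 2 values → pooled ranks: 8.1→6, 8.3→7, 6.2→5, 8.9→8, 5→4, 3.9→2.5
Mean rank = (6 + 7 + 5 + 8 + 4 + 2.5) / 6 = 5.42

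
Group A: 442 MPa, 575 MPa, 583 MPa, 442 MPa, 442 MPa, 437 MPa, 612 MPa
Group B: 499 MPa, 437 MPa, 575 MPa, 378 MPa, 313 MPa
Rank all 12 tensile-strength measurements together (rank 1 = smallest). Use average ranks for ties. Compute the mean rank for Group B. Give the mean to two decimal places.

Sorted (ascending): 313, 378, 437, 437, 442, 442, 442, 499, 575, 575, 583, 612
The 2 values of 437 occupy positions 3–4 → average rank (3+4)/2 = 3.5.
The 3 values of 442 occupy positions 5–7 → average rank 6.
The 2 values of 575 occupy positions 9–10 → average rank (9+10)/2 = 9.5.
Group B values → pooled ranks: 499→8, 437→3.5, 575→9.5, 378→2, 313→1
Mean rank = (8 + 3.5 + 9.5 + 2 + 1) / 5 = 4.80

4.80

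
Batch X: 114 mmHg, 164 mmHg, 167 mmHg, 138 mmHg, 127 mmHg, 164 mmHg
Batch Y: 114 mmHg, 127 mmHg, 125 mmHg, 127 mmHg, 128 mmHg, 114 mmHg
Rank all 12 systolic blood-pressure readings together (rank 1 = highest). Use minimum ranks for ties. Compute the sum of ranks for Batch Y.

Sorted (descending): 167, 164, 164, 138, 128, 127, 127, 127, 125, 114, 114, 114
The 2 values of 164 occupy positions 2–3 → each gets rank 2.
The 3 values of 127 occupy positions 6–8 → each gets rank 6.
The 3 values of 114 occupy positions 10–12 → each gets rank 10.
Batch Y values → pooled ranks: 114→10, 127→6, 125→9, 127→6, 128→5, 114→10
Rank sum = 10 + 6 + 9 + 6 + 5 + 10 = 46

46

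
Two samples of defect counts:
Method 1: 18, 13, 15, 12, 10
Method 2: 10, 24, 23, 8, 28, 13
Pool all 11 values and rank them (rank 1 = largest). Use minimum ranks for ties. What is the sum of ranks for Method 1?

Sorted (descending): 28, 24, 23, 18, 15, 13, 13, 12, 10, 10, 8
The 2 values of 13 occupy positions 6–7 → each gets rank 6.
The 2 values of 10 occupy positions 9–10 → each gets rank 9.
Method 1 values → pooled ranks: 18→4, 13→6, 15→5, 12→8, 10→9
Rank sum = 4 + 6 + 5 + 8 + 9 = 32

32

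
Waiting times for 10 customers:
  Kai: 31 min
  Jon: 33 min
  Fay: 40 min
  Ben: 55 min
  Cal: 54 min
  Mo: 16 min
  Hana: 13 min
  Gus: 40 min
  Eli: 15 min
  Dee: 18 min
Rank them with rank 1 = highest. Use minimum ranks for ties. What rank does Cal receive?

2

Sorted (descending): 55, 54, 40, 40, 33, 31, 18, 16, 15, 13
The 2 values of 40 occupy positions 3–4 → each gets rank 3.
Cal has value 54 min → rank 2.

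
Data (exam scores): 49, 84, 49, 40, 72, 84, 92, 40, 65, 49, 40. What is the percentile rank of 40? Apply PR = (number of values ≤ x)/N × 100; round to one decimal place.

27.3

N = 11.
Strictly below 40: 0. Equal to 40: 3.
PR = 3/11 × 100 = 27.3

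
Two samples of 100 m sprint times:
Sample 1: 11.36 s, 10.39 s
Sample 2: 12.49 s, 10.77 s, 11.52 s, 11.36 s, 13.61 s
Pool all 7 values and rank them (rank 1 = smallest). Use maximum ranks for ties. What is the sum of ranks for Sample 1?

5

Sorted (ascending): 10.39, 10.77, 11.36, 11.36, 11.52, 12.49, 13.61
The 2 values of 11.36 occupy positions 3–4 → each gets rank 4.
Sample 1 values → pooled ranks: 11.36→4, 10.39→1
Rank sum = 4 + 1 = 5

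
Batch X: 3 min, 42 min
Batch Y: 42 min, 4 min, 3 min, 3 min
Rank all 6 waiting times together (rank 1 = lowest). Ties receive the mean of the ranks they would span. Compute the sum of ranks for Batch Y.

Sorted (ascending): 3, 3, 3, 4, 42, 42
The 3 values of 3 occupy positions 1–3 → average rank 2.
The 2 values of 42 occupy positions 5–6 → average rank (5+6)/2 = 5.5.
Batch Y values → pooled ranks: 42→5.5, 4→4, 3→2, 3→2
Rank sum = 5.5 + 4 + 2 + 2 = 13.5

13.5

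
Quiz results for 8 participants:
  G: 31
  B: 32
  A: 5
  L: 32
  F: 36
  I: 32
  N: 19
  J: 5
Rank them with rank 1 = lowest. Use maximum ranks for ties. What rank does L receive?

Sorted (ascending): 5, 5, 19, 31, 32, 32, 32, 36
The 2 values of 5 occupy positions 1–2 → each gets rank 2.
The 3 values of 32 occupy positions 5–7 → each gets rank 7.
L has value 32 → rank 7.

7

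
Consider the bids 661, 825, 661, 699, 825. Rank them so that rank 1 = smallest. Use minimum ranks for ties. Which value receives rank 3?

Sorted (ascending): 661, 661, 699, 825, 825
The 2 values of 661 occupy positions 1–2 → each gets rank 1.
The 2 values of 825 occupy positions 4–5 → each gets rank 4.
Rank 3 → value 699.

699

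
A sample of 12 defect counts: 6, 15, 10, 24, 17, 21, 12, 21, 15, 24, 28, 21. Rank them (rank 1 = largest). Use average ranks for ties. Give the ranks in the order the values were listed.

Sorted (descending): 28, 24, 24, 21, 21, 21, 17, 15, 15, 12, 10, 6
The 2 values of 24 occupy positions 2–3 → average rank (2+3)/2 = 2.5.
The 3 values of 21 occupy positions 4–6 → average rank 5.
The 2 values of 15 occupy positions 8–9 → average rank (8+9)/2 = 8.5.

12, 8.5, 11, 2.5, 7, 5, 10, 5, 8.5, 2.5, 1, 5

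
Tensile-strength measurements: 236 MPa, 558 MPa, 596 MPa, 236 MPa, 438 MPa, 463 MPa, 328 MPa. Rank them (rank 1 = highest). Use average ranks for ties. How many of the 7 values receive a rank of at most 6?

Sorted (descending): 596, 558, 463, 438, 328, 236, 236
The 2 values of 236 occupy positions 6–7 → average rank (6+7)/2 = 6.5.
Ranks ≤ 6: {1, 2, 3, 4, 5} → 5 values.

5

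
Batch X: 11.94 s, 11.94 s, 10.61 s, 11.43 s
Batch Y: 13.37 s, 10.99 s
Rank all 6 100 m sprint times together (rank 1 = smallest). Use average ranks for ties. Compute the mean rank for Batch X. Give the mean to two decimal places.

3.25

Sorted (ascending): 10.61, 10.99, 11.43, 11.94, 11.94, 13.37
The 2 values of 11.94 occupy positions 4–5 → average rank (4+5)/2 = 4.5.
Batch X values → pooled ranks: 11.94→4.5, 11.94→4.5, 10.61→1, 11.43→3
Mean rank = (4.5 + 4.5 + 1 + 3) / 4 = 3.25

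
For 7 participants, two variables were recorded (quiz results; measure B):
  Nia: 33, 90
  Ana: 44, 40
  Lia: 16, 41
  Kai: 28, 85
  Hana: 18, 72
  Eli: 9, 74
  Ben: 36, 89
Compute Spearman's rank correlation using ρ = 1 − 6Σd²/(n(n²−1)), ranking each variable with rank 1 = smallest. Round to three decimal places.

Ranks of variable 1: 5, 7, 2, 4, 3, 1, 6
Ranks of variable 2: 7, 1, 2, 5, 3, 4, 6
d = r₁ − r₂: -2, 6, 0, -1, 0, -3, 0
d²: 4, 36, 0, 1, 0, 9, 0; Σd² = 50
ρ = 1 − 6·50/(7·48) = 1 − 300/336 = 0.107

0.107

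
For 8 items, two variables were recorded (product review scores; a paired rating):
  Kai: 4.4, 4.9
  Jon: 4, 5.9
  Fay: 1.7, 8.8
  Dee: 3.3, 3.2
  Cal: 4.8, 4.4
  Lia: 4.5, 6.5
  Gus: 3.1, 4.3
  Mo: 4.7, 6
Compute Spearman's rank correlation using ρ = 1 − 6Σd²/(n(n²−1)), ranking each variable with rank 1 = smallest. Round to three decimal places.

Ranks of variable 1: 5, 4, 1, 3, 8, 6, 2, 7
Ranks of variable 2: 4, 5, 8, 1, 3, 7, 2, 6
d = r₁ − r₂: 1, -1, -7, 2, 5, -1, 0, 1
d²: 1, 1, 49, 4, 25, 1, 0, 1; Σd² = 82
ρ = 1 − 6·82/(8·63) = 1 − 492/504 = 0.024

0.024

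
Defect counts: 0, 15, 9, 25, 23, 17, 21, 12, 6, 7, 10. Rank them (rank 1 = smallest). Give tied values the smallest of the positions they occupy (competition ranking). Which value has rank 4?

9

Sorted (ascending): 0, 6, 7, 9, 10, 12, 15, 17, 21, 23, 25
No ties — each value takes its position as its rank.
Rank 4 → value 9.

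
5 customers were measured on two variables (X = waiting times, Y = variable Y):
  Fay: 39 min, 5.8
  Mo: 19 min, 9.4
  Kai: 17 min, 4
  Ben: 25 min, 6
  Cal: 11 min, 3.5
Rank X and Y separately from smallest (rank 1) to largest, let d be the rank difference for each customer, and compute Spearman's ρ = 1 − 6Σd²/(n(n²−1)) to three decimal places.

0.600

Ranks of variable 1: 5, 3, 2, 4, 1
Ranks of variable 2: 3, 5, 2, 4, 1
d = r₁ − r₂: 2, -2, 0, 0, 0
d²: 4, 4, 0, 0, 0; Σd² = 8
ρ = 1 − 6·8/(5·24) = 1 − 48/120 = 0.600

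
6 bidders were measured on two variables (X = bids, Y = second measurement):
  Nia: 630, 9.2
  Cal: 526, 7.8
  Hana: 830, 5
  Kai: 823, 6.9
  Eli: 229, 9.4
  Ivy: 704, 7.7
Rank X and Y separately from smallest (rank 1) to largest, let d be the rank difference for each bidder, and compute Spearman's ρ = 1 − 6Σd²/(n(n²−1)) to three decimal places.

Ranks of variable 1: 3, 2, 6, 5, 1, 4
Ranks of variable 2: 5, 4, 1, 2, 6, 3
d = r₁ − r₂: -2, -2, 5, 3, -5, 1
d²: 4, 4, 25, 9, 25, 1; Σd² = 68
ρ = 1 − 6·68/(6·35) = 1 − 408/210 = -0.943

-0.943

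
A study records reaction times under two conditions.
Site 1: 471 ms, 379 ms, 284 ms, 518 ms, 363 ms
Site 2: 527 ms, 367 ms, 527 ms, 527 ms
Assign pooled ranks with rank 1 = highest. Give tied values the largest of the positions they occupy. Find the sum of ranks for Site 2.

16

Sorted (descending): 527, 527, 527, 518, 471, 379, 367, 363, 284
The 3 values of 527 occupy positions 1–3 → each gets rank 3.
Site 2 values → pooled ranks: 527→3, 367→7, 527→3, 527→3
Rank sum = 3 + 7 + 3 + 3 = 16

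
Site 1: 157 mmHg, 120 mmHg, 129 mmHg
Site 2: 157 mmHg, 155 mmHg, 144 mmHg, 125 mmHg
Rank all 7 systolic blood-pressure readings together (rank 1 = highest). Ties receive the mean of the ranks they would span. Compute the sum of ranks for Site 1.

13.5

Sorted (descending): 157, 157, 155, 144, 129, 125, 120
The 2 values of 157 occupy positions 1–2 → average rank (1+2)/2 = 1.5.
Site 1 values → pooled ranks: 157→1.5, 120→7, 129→5
Rank sum = 1.5 + 7 + 5 = 13.5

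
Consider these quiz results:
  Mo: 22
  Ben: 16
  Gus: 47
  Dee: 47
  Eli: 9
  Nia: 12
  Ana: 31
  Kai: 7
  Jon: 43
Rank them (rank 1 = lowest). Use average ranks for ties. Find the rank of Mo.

5

Sorted (ascending): 7, 9, 12, 16, 22, 31, 43, 47, 47
The 2 values of 47 occupy positions 8–9 → average rank (8+9)/2 = 8.5.
Mo has value 22 → rank 5.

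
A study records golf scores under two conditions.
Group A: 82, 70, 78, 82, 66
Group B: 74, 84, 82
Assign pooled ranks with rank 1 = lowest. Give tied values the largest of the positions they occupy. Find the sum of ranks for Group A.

Sorted (ascending): 66, 70, 74, 78, 82, 82, 82, 84
The 3 values of 82 occupy positions 5–7 → each gets rank 7.
Group A values → pooled ranks: 82→7, 70→2, 78→4, 82→7, 66→1
Rank sum = 7 + 2 + 4 + 7 + 1 = 21

21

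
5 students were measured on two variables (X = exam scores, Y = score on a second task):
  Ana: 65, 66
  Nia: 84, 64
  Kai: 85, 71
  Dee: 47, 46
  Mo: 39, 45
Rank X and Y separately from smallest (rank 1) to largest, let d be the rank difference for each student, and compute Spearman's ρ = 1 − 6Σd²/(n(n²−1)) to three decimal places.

Ranks of variable 1: 3, 4, 5, 2, 1
Ranks of variable 2: 4, 3, 5, 2, 1
d = r₁ − r₂: -1, 1, 0, 0, 0
d²: 1, 1, 0, 0, 0; Σd² = 2
ρ = 1 − 6·2/(5·24) = 1 − 12/120 = 0.900

0.900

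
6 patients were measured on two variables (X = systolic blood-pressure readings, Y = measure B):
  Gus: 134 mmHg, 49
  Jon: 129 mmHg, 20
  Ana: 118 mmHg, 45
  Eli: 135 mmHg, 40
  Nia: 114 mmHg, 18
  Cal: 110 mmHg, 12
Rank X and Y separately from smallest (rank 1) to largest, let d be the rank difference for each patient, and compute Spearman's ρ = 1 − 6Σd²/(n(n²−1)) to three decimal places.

0.714

Ranks of variable 1: 5, 4, 3, 6, 2, 1
Ranks of variable 2: 6, 3, 5, 4, 2, 1
d = r₁ − r₂: -1, 1, -2, 2, 0, 0
d²: 1, 1, 4, 4, 0, 0; Σd² = 10
ρ = 1 − 6·10/(6·35) = 1 − 60/210 = 0.714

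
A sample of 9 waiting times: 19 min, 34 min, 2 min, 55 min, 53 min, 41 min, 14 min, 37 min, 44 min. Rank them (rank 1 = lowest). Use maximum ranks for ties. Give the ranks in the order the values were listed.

Sorted (ascending): 2, 14, 19, 34, 37, 41, 44, 53, 55
No ties — each value takes its position as its rank.

3, 4, 1, 9, 8, 6, 2, 5, 7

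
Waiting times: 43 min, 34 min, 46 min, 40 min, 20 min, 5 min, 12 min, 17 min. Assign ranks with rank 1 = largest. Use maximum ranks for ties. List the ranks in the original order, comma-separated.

Sorted (descending): 46, 43, 40, 34, 20, 17, 12, 5
No ties — each value takes its position as its rank.

2, 4, 1, 3, 5, 8, 7, 6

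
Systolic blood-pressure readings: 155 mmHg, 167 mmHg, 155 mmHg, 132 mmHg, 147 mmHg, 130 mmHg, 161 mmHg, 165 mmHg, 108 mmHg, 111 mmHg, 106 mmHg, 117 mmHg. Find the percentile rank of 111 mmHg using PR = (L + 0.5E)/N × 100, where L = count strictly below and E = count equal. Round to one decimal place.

20.8

N = 12.
Strictly below 111: 2. Equal to 111: 1.
PR = (2 + 0.5·1)/12 × 100 = 20.8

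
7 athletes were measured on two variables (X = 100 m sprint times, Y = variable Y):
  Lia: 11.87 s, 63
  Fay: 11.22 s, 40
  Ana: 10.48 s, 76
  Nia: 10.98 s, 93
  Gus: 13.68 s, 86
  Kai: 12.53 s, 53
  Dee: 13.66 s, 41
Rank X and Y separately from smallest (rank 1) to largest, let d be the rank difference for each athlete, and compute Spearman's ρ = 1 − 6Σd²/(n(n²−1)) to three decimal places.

Ranks of variable 1: 4, 3, 1, 2, 7, 5, 6
Ranks of variable 2: 4, 1, 5, 7, 6, 3, 2
d = r₁ − r₂: 0, 2, -4, -5, 1, 2, 4
d²: 0, 4, 16, 25, 1, 4, 16; Σd² = 66
ρ = 1 − 6·66/(7·48) = 1 − 396/336 = -0.179

-0.179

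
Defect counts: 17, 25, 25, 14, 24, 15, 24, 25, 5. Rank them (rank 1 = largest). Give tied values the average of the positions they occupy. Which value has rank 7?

15

Sorted (descending): 25, 25, 25, 24, 24, 17, 15, 14, 5
The 3 values of 25 occupy positions 1–3 → average rank 2.
The 2 values of 24 occupy positions 4–5 → average rank (4+5)/2 = 4.5.
Rank 7 → value 15.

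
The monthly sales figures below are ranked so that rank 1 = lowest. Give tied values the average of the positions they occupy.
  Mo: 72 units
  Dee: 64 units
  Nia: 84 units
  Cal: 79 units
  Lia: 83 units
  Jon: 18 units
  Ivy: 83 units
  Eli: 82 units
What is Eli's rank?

5

Sorted (ascending): 18, 64, 72, 79, 82, 83, 83, 84
The 2 values of 83 occupy positions 6–7 → average rank (6+7)/2 = 6.5.
Eli has value 82 units → rank 5.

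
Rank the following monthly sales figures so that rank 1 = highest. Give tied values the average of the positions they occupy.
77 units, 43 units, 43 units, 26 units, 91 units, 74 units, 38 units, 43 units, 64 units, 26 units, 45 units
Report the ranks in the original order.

2, 7, 7, 10.5, 1, 3, 9, 7, 4, 10.5, 5

Sorted (descending): 91, 77, 74, 64, 45, 43, 43, 43, 38, 26, 26
The 3 values of 43 occupy positions 6–8 → average rank 7.
The 2 values of 26 occupy positions 10–11 → average rank (10+11)/2 = 10.5.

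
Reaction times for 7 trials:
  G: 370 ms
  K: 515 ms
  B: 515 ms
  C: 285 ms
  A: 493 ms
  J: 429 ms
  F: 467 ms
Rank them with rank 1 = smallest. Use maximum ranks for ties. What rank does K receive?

Sorted (ascending): 285, 370, 429, 467, 493, 515, 515
The 2 values of 515 occupy positions 6–7 → each gets rank 7.
K has value 515 ms → rank 7.

7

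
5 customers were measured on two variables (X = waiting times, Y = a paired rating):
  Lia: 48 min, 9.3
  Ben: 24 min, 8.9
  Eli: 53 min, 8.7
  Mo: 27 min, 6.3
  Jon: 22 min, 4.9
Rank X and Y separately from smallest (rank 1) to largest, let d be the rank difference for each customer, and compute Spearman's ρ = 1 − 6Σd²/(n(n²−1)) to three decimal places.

Ranks of variable 1: 4, 2, 5, 3, 1
Ranks of variable 2: 5, 4, 3, 2, 1
d = r₁ − r₂: -1, -2, 2, 1, 0
d²: 1, 4, 4, 1, 0; Σd² = 10
ρ = 1 − 6·10/(5·24) = 1 − 60/120 = 0.500

0.500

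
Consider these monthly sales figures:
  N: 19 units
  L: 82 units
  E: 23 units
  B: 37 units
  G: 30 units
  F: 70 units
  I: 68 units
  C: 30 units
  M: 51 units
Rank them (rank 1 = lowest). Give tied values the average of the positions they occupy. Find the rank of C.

3.5

Sorted (ascending): 19, 23, 30, 30, 37, 51, 68, 70, 82
The 2 values of 30 occupy positions 3–4 → average rank (3+4)/2 = 3.5.
C has value 30 units → rank 3.5.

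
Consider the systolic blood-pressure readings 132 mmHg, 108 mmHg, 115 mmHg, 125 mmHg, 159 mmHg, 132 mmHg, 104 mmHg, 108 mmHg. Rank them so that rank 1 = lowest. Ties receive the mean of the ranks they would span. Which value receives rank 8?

159

Sorted (ascending): 104, 108, 108, 115, 125, 132, 132, 159
The 2 values of 108 occupy positions 2–3 → average rank (2+3)/2 = 2.5.
The 2 values of 132 occupy positions 6–7 → average rank (6+7)/2 = 6.5.
Rank 8 → value 159.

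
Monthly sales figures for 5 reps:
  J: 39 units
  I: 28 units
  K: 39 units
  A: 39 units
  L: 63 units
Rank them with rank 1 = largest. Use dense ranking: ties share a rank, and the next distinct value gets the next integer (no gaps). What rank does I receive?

3

Sorted (descending): 63, 39, 39, 39, 28
The 3 values of 39 share dense rank 2.
Remaining distinct values take the next consecutive integers.
I has value 28 units → rank 3.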